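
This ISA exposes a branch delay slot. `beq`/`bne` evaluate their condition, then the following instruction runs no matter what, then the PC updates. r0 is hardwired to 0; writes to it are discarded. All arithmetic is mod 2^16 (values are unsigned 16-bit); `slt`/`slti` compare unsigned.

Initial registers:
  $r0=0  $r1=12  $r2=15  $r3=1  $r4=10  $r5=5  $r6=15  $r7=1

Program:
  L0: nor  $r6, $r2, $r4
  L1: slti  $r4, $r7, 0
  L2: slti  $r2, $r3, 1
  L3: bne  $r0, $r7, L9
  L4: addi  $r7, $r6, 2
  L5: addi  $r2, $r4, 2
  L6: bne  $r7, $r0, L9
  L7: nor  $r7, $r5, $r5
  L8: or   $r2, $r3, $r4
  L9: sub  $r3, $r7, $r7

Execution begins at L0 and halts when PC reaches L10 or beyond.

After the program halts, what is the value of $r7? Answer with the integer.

  step pc=0: nor  $r6, $r2, $r4  regs=(0,12,15,1,10,5,65520,1)
  step pc=1: slti  $r4, $r7, 0  regs=(0,12,15,1,0,5,65520,1)
  step pc=2: slti  $r2, $r3, 1  regs=(0,12,0,1,0,5,65520,1)
  step pc=3: bne  $r0, $r7, L9  cond=T  regs=(0,12,0,1,0,5,65520,1)
  step pc=4: addi  $r7, $r6, 2  regs=(0,12,0,1,0,5,65520,65522)
  step pc=9: sub  $r3, $r7, $r7  regs=(0,12,0,0,0,5,65520,65522)

65522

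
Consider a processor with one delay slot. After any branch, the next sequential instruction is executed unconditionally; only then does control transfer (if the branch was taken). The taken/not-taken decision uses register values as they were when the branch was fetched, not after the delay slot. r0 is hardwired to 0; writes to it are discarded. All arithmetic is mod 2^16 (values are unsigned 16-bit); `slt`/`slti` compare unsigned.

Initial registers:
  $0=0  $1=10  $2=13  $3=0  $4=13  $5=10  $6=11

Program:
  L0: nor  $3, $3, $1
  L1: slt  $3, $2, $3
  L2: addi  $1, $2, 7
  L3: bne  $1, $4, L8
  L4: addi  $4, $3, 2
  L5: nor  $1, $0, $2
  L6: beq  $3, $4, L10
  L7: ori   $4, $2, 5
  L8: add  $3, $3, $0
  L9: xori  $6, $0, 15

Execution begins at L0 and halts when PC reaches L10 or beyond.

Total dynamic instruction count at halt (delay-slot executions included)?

7

PC=0  nor  $3, $3, $1        | $0=0 $1=10 $2=13 $3=65525 $4=13 $5=10 $6=11
PC=1  slt  $3, $2, $3        | $0=0 $1=10 $2=13 $3=1 $4=13 $5=10 $6=11
PC=2  addi  $1, $2, 7        | $0=0 $1=20 $2=13 $3=1 $4=13 $5=10 $6=11
PC=3  bne  $1, $4, L8        | $0=0 $1=20 $2=13 $3=1 $4=13 $5=10 $6=11  [TAKEN]
PC=4  addi  $4, $3, 2        | $0=0 $1=20 $2=13 $3=1 $4=3 $5=10 $6=11
PC=8  add  $3, $3, $0        | $0=0 $1=20 $2=13 $3=1 $4=3 $5=10 $6=11
PC=9  xori  $6, $0, 15       | $0=0 $1=20 $2=13 $3=1 $4=3 $5=10 $6=15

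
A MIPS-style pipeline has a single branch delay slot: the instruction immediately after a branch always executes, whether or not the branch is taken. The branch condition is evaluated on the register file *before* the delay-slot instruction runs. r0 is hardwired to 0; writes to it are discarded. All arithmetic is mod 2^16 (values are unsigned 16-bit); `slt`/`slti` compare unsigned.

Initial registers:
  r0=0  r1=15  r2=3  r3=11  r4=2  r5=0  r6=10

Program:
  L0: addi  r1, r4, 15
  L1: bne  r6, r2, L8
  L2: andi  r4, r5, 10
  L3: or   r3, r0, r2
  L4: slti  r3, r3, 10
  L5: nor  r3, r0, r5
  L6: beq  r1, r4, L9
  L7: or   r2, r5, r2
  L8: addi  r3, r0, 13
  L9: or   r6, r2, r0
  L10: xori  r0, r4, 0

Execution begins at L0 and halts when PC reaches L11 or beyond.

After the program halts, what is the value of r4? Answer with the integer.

0

PC=0  addi  r1, r4, 15       | r0=0 r1=17 r2=3 r3=11 r4=2 r5=0 r6=10
PC=1  bne  r6, r2, L8        | r0=0 r1=17 r2=3 r3=11 r4=2 r5=0 r6=10  [TAKEN]
PC=2  andi  r4, r5, 10       | r0=0 r1=17 r2=3 r3=11 r4=0 r5=0 r6=10
PC=8  addi  r3, r0, 13       | r0=0 r1=17 r2=3 r3=13 r4=0 r5=0 r6=10
PC=9  or   r6, r2, r0        | r0=0 r1=17 r2=3 r3=13 r4=0 r5=0 r6=3
PC=10 xori  r0, r4, 0        | r0=0 r1=17 r2=3 r3=13 r4=0 r5=0 r6=3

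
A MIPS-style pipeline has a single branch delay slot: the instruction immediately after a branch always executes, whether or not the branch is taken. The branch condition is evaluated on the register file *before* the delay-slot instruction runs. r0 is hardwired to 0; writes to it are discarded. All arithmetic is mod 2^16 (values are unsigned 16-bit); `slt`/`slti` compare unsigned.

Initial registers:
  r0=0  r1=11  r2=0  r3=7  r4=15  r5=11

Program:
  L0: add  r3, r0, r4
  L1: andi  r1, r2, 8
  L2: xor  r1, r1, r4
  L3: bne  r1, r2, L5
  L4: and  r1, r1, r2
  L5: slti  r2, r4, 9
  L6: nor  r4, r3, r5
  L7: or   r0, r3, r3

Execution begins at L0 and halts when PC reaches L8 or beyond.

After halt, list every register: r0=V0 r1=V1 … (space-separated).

r0=0 r1=0 r2=0 r3=15 r4=65520 r5=11

PC=0  add  r3, r0, r4        | r0=0 r1=11 r2=0 r3=15 r4=15 r5=11
PC=1  andi  r1, r2, 8        | r0=0 r1=0 r2=0 r3=15 r4=15 r5=11
PC=2  xor  r1, r1, r4        | r0=0 r1=15 r2=0 r3=15 r4=15 r5=11
PC=3  bne  r1, r2, L5        | r0=0 r1=15 r2=0 r3=15 r4=15 r5=11  [TAKEN]
PC=4  and  r1, r1, r2        | r0=0 r1=0 r2=0 r3=15 r4=15 r5=11
PC=5  slti  r2, r4, 9        | r0=0 r1=0 r2=0 r3=15 r4=15 r5=11
PC=6  nor  r4, r3, r5        | r0=0 r1=0 r2=0 r3=15 r4=65520 r5=11
PC=7  or   r0, r3, r3        | r0=0 r1=0 r2=0 r3=15 r4=65520 r5=11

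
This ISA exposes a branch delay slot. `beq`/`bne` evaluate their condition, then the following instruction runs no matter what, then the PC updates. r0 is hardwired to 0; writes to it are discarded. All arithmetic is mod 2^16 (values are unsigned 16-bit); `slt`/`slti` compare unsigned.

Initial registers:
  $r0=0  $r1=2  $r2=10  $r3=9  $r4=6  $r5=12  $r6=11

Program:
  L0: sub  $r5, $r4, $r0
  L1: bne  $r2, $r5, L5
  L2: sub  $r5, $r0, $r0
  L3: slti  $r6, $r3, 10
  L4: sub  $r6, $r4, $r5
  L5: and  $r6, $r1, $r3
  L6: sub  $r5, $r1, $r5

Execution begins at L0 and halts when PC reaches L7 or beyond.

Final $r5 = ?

2

PC=0  sub  $r5, $r4, $r0     | $r0=0 $r1=2 $r2=10 $r3=9 $r4=6 $r5=6 $r6=11
PC=1  bne  $r2, $r5, L5      | $r0=0 $r1=2 $r2=10 $r3=9 $r4=6 $r5=6 $r6=11  [TAKEN]
PC=2  sub  $r5, $r0, $r0     | $r0=0 $r1=2 $r2=10 $r3=9 $r4=6 $r5=0 $r6=11
PC=5  and  $r6, $r1, $r3     | $r0=0 $r1=2 $r2=10 $r3=9 $r4=6 $r5=0 $r6=0
PC=6  sub  $r5, $r1, $r5     | $r0=0 $r1=2 $r2=10 $r3=9 $r4=6 $r5=2 $r6=0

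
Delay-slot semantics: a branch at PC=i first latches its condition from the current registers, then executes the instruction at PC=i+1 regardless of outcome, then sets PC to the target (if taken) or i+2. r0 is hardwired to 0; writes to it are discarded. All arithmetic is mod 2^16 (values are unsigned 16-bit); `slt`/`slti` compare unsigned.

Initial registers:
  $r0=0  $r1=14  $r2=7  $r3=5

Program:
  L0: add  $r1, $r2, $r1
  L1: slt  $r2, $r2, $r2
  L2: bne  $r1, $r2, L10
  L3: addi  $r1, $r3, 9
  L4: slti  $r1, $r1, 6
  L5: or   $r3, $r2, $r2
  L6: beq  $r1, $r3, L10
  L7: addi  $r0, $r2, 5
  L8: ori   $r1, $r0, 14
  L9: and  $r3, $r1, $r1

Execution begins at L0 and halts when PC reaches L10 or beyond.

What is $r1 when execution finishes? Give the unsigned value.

14

[0] add  $r1, $r2, $r1  →  {$r0:0, $r1:21, $r2:7, $r3:5}
[1] slt  $r2, $r2, $r2  →  {$r0:0, $r1:21, $r2:0, $r3:5}
[2] bne  $r1, $r2, L10  →  {$r0:0, $r1:21, $r2:0, $r3:5}  ⟨branch taken⟩
[3] addi  $r1, $r3, 9  →  {$r0:0, $r1:14, $r2:0, $r3:5}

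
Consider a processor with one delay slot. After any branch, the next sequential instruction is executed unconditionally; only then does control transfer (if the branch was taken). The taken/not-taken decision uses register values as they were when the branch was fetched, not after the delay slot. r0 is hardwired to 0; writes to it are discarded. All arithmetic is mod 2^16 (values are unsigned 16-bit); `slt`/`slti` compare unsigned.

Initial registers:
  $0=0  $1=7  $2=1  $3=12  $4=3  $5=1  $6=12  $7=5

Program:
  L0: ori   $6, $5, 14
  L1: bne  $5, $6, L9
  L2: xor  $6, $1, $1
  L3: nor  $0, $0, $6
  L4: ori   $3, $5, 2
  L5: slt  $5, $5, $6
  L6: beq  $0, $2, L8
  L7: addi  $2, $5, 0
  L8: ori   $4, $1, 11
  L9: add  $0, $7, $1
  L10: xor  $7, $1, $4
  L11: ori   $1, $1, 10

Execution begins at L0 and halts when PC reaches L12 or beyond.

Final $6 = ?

0

  step pc=0: ori   $6, $5, 14  regs=(0,7,1,12,3,1,15,5)
  step pc=1: bne  $5, $6, L9  cond=T  regs=(0,7,1,12,3,1,15,5)
  step pc=2: xor  $6, $1, $1  regs=(0,7,1,12,3,1,0,5)
  step pc=9: add  $0, $7, $1  regs=(0,7,1,12,3,1,0,5)
  step pc=10: xor  $7, $1, $4  regs=(0,7,1,12,3,1,0,4)
  step pc=11: ori   $1, $1, 10  regs=(0,15,1,12,3,1,0,4)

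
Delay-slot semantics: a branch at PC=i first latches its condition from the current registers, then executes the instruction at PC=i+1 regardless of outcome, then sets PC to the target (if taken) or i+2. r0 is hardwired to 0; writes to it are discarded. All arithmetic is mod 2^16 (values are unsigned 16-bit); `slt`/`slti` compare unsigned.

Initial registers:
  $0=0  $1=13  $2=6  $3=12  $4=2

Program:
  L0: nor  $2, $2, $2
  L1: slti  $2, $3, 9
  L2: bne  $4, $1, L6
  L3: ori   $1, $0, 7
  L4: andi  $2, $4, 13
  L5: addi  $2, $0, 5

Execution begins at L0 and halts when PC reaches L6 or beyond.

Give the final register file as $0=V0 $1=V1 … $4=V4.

#0 nor  $2, $2, $2 ; 0/13/65529/12/2
#1 slti  $2, $3, 9 ; 0/13/0/12/2
#2 bne  $4, $1, L6 ; 0/13/0/12/2 ; →target
#3 ori   $1, $0, 7 ; 0/7/0/12/2

$0=0 $1=7 $2=0 $3=12 $4=2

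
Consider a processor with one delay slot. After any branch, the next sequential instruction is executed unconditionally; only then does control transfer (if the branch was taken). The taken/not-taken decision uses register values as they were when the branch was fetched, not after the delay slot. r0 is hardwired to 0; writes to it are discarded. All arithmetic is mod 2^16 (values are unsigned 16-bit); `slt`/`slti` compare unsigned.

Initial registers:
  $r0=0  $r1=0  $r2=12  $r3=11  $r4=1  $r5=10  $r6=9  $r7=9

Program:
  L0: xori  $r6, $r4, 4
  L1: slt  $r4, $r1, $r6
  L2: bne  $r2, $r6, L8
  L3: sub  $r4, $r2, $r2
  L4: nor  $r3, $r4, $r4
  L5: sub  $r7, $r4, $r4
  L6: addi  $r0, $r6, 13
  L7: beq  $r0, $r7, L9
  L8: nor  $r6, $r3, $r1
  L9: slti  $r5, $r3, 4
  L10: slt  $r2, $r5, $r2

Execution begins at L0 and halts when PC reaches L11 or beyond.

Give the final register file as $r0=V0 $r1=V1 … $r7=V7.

$r0=0 $r1=0 $r2=1 $r3=11 $r4=0 $r5=0 $r6=65524 $r7=9

[0] xori  $r6, $r4, 4  →  {$r0:0, $r1:0, $r2:12, $r3:11, $r4:1, $r5:10, $r6:5, $r7:9}
[1] slt  $r4, $r1, $r6  →  {$r0:0, $r1:0, $r2:12, $r3:11, $r4:1, $r5:10, $r6:5, $r7:9}
[2] bne  $r2, $r6, L8  →  {$r0:0, $r1:0, $r2:12, $r3:11, $r4:1, $r5:10, $r6:5, $r7:9}  ⟨branch taken⟩
[3] sub  $r4, $r2, $r2  →  {$r0:0, $r1:0, $r2:12, $r3:11, $r4:0, $r5:10, $r6:5, $r7:9}
[8] nor  $r6, $r3, $r1  →  {$r0:0, $r1:0, $r2:12, $r3:11, $r4:0, $r5:10, $r6:65524, $r7:9}
[9] slti  $r5, $r3, 4  →  {$r0:0, $r1:0, $r2:12, $r3:11, $r4:0, $r5:0, $r6:65524, $r7:9}
[10] slt  $r2, $r5, $r2  →  {$r0:0, $r1:0, $r2:1, $r3:11, $r4:0, $r5:0, $r6:65524, $r7:9}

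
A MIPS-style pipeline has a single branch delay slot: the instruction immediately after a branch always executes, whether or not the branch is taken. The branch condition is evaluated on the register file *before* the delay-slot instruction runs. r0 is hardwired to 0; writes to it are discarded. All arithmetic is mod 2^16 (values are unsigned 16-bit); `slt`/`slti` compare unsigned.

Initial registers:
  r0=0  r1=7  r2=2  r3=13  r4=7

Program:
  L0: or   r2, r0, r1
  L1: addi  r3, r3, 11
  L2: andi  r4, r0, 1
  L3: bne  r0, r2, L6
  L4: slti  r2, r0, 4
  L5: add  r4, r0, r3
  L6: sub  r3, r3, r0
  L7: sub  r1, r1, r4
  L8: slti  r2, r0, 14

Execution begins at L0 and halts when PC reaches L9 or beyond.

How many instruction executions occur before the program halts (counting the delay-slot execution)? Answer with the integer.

  step pc=0: or   r2, r0, r1  regs=(0,7,7,13,7)
  step pc=1: addi  r3, r3, 11  regs=(0,7,7,24,7)
  step pc=2: andi  r4, r0, 1  regs=(0,7,7,24,0)
  step pc=3: bne  r0, r2, L6  cond=T  regs=(0,7,7,24,0)
  step pc=4: slti  r2, r0, 4  regs=(0,7,1,24,0)
  step pc=6: sub  r3, r3, r0  regs=(0,7,1,24,0)
  step pc=7: sub  r1, r1, r4  regs=(0,7,1,24,0)
  step pc=8: slti  r2, r0, 14  regs=(0,7,1,24,0)

8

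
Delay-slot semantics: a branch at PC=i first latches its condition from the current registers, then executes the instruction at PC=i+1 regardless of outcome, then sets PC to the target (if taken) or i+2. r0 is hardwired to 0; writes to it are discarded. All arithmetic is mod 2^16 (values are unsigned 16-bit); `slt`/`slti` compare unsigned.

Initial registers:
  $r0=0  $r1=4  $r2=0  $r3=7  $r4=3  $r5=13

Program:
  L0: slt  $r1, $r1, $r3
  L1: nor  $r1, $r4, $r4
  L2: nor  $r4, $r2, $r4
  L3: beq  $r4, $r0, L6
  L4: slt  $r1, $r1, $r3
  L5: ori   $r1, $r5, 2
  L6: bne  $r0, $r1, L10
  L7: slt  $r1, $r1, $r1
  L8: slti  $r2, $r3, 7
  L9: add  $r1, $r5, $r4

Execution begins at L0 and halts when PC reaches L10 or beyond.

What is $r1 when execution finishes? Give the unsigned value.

[0] slt  $r1, $r1, $r3  →  {$r0:0, $r1:1, $r2:0, $r3:7, $r4:3, $r5:13}
[1] nor  $r1, $r4, $r4  →  {$r0:0, $r1:65532, $r2:0, $r3:7, $r4:3, $r5:13}
[2] nor  $r4, $r2, $r4  →  {$r0:0, $r1:65532, $r2:0, $r3:7, $r4:65532, $r5:13}
[3] beq  $r4, $r0, L6  →  {$r0:0, $r1:65532, $r2:0, $r3:7, $r4:65532, $r5:13}  ⟨branch fallthrough⟩
[4] slt  $r1, $r1, $r3  →  {$r0:0, $r1:0, $r2:0, $r3:7, $r4:65532, $r5:13}
[5] ori   $r1, $r5, 2  →  {$r0:0, $r1:15, $r2:0, $r3:7, $r4:65532, $r5:13}
[6] bne  $r0, $r1, L10  →  {$r0:0, $r1:15, $r2:0, $r3:7, $r4:65532, $r5:13}  ⟨branch taken⟩
[7] slt  $r1, $r1, $r1  →  {$r0:0, $r1:0, $r2:0, $r3:7, $r4:65532, $r5:13}

0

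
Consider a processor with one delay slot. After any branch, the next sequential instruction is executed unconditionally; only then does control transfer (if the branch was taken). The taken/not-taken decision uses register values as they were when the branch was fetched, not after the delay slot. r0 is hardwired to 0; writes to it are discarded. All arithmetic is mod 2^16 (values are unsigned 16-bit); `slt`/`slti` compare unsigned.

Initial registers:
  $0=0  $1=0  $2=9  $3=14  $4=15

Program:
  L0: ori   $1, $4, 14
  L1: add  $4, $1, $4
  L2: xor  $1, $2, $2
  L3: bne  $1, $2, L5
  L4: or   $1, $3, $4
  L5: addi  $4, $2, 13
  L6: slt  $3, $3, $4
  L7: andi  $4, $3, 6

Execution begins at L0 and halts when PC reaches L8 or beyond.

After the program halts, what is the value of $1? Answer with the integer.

PC=0  ori   $1, $4, 14       | $0=0 $1=15 $2=9 $3=14 $4=15
PC=1  add  $4, $1, $4        | $0=0 $1=15 $2=9 $3=14 $4=30
PC=2  xor  $1, $2, $2        | $0=0 $1=0 $2=9 $3=14 $4=30
PC=3  bne  $1, $2, L5        | $0=0 $1=0 $2=9 $3=14 $4=30  [TAKEN]
PC=4  or   $1, $3, $4        | $0=0 $1=30 $2=9 $3=14 $4=30
PC=5  addi  $4, $2, 13       | $0=0 $1=30 $2=9 $3=14 $4=22
PC=6  slt  $3, $3, $4        | $0=0 $1=30 $2=9 $3=1 $4=22
PC=7  andi  $4, $3, 6        | $0=0 $1=30 $2=9 $3=1 $4=0

30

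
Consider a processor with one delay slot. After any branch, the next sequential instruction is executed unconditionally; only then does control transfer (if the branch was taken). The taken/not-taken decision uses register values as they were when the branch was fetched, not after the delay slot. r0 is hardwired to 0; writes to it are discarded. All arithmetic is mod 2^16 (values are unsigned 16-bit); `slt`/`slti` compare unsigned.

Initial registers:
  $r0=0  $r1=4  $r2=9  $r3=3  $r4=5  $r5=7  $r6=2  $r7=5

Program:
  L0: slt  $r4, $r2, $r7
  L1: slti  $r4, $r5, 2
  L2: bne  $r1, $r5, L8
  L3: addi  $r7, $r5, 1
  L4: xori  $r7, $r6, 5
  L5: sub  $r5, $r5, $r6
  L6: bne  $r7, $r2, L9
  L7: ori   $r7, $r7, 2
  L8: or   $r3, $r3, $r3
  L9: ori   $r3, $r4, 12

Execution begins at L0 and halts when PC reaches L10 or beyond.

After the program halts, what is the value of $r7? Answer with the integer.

8

#0 slt  $r4, $r2, $r7 ; 0/4/9/3/0/7/2/5
#1 slti  $r4, $r5, 2 ; 0/4/9/3/0/7/2/5
#2 bne  $r1, $r5, L8 ; 0/4/9/3/0/7/2/5 ; →target
#3 addi  $r7, $r5, 1 ; 0/4/9/3/0/7/2/8
#8 or   $r3, $r3, $r3 ; 0/4/9/3/0/7/2/8
#9 ori   $r3, $r4, 12 ; 0/4/9/12/0/7/2/8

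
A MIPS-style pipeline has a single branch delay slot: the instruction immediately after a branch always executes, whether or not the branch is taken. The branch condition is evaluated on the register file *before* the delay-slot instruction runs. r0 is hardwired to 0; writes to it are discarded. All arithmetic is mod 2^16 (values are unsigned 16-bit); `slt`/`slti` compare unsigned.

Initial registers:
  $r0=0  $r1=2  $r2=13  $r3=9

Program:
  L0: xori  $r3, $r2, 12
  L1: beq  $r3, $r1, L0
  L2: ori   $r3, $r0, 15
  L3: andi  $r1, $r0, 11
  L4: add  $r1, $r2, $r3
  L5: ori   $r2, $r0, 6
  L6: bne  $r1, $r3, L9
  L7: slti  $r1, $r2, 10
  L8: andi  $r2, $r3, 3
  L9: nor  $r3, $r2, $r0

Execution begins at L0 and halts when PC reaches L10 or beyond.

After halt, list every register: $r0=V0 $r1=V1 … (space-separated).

  step pc=0: xori  $r3, $r2, 12  regs=(0,2,13,1)
  step pc=1: beq  $r3, $r1, L0  cond=F  regs=(0,2,13,1)
  step pc=2: ori   $r3, $r0, 15  regs=(0,2,13,15)
  step pc=3: andi  $r1, $r0, 11  regs=(0,0,13,15)
  step pc=4: add  $r1, $r2, $r3  regs=(0,28,13,15)
  step pc=5: ori   $r2, $r0, 6  regs=(0,28,6,15)
  step pc=6: bne  $r1, $r3, L9  cond=T  regs=(0,28,6,15)
  step pc=7: slti  $r1, $r2, 10  regs=(0,1,6,15)
  step pc=9: nor  $r3, $r2, $r0  regs=(0,1,6,65529)

$r0=0 $r1=1 $r2=6 $r3=65529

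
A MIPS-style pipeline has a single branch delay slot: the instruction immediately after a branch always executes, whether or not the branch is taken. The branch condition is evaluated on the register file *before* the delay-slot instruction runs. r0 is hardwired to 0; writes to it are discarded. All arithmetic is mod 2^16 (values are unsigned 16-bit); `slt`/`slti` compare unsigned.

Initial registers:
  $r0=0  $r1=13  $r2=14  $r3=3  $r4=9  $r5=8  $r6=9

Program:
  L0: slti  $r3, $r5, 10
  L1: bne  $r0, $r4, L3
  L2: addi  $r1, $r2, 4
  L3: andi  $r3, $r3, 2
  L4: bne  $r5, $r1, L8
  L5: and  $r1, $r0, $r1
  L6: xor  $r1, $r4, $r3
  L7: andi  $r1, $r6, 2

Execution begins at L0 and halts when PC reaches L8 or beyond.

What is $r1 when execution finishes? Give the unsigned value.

#0 slti  $r3, $r5, 10 ; 0/13/14/1/9/8/9
#1 bne  $r0, $r4, L3 ; 0/13/14/1/9/8/9 ; →target
#2 addi  $r1, $r2, 4 ; 0/18/14/1/9/8/9
#3 andi  $r3, $r3, 2 ; 0/18/14/0/9/8/9
#4 bne  $r5, $r1, L8 ; 0/18/14/0/9/8/9 ; →target
#5 and  $r1, $r0, $r1 ; 0/0/14/0/9/8/9

0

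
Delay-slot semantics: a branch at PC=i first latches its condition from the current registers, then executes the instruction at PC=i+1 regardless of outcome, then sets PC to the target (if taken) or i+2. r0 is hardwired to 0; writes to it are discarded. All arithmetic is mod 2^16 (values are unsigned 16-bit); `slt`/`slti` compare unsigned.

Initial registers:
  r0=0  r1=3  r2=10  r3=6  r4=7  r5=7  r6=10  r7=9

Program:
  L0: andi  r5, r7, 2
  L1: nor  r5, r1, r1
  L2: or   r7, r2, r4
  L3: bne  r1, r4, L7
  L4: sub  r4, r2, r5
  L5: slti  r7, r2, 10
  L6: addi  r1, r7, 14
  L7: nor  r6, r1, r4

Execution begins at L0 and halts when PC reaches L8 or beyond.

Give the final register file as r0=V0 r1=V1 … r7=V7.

r0=0 r1=3 r2=10 r3=6 r4=14 r5=65532 r6=65520 r7=15

[0] andi  r5, r7, 2  →  {r0:0, r1:3, r2:10, r3:6, r4:7, r5:0, r6:10, r7:9}
[1] nor  r5, r1, r1  →  {r0:0, r1:3, r2:10, r3:6, r4:7, r5:65532, r6:10, r7:9}
[2] or   r7, r2, r4  →  {r0:0, r1:3, r2:10, r3:6, r4:7, r5:65532, r6:10, r7:15}
[3] bne  r1, r4, L7  →  {r0:0, r1:3, r2:10, r3:6, r4:7, r5:65532, r6:10, r7:15}  ⟨branch taken⟩
[4] sub  r4, r2, r5  →  {r0:0, r1:3, r2:10, r3:6, r4:14, r5:65532, r6:10, r7:15}
[7] nor  r6, r1, r4  →  {r0:0, r1:3, r2:10, r3:6, r4:14, r5:65532, r6:65520, r7:15}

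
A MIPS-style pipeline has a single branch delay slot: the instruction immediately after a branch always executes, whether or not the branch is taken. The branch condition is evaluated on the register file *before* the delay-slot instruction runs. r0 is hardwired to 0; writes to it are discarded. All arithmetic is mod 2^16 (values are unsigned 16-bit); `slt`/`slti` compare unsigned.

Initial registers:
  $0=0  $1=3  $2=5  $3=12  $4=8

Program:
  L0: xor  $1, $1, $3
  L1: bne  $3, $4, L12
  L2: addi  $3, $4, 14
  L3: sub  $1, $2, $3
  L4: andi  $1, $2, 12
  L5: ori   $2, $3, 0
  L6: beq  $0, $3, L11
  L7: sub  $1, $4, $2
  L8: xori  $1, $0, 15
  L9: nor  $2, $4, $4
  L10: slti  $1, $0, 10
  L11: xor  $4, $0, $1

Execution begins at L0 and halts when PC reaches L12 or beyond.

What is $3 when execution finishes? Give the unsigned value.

22

  step pc=0: xor  $1, $1, $3  regs=(0,15,5,12,8)
  step pc=1: bne  $3, $4, L12  cond=T  regs=(0,15,5,12,8)
  step pc=2: addi  $3, $4, 14  regs=(0,15,5,22,8)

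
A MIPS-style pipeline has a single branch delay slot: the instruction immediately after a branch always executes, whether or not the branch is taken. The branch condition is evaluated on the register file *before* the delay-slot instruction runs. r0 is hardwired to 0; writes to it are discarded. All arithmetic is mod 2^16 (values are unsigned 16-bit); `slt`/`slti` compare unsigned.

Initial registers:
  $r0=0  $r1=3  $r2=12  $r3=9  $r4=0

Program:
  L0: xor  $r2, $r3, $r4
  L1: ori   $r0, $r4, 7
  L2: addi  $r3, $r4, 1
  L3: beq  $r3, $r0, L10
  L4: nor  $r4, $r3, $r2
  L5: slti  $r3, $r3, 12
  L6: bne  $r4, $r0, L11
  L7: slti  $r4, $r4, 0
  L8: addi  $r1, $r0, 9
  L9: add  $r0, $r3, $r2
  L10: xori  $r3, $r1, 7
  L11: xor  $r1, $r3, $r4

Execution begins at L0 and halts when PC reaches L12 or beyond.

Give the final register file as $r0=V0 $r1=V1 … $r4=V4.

$r0=0 $r1=1 $r2=9 $r3=1 $r4=0

#0 xor  $r2, $r3, $r4 ; 0/3/9/9/0
#1 ori   $r0, $r4, 7 ; 0/3/9/9/0
#2 addi  $r3, $r4, 1 ; 0/3/9/1/0
#3 beq  $r3, $r0, L10 ; 0/3/9/1/0 ; →fallthru
#4 nor  $r4, $r3, $r2 ; 0/3/9/1/65526
#5 slti  $r3, $r3, 12 ; 0/3/9/1/65526
#6 bne  $r4, $r0, L11 ; 0/3/9/1/65526 ; →target
#7 slti  $r4, $r4, 0 ; 0/3/9/1/0
#11 xor  $r1, $r3, $r4 ; 0/1/9/1/0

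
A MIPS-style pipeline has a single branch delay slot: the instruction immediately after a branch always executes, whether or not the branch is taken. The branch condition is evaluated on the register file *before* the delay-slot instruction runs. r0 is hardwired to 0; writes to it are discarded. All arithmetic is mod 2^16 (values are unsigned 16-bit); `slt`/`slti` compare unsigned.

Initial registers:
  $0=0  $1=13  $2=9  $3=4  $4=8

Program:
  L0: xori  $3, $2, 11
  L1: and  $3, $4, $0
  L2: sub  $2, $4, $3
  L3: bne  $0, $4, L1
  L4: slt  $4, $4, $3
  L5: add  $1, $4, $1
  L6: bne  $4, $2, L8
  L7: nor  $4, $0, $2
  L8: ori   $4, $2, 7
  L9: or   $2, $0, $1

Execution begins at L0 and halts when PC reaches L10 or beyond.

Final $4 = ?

[0] xori  $3, $2, 11  →  {$0:0, $1:13, $2:9, $3:2, $4:8}
[1] and  $3, $4, $0  →  {$0:0, $1:13, $2:9, $3:0, $4:8}
[2] sub  $2, $4, $3  →  {$0:0, $1:13, $2:8, $3:0, $4:8}
[3] bne  $0, $4, L1  →  {$0:0, $1:13, $2:8, $3:0, $4:8}  ⟨branch taken⟩
[4] slt  $4, $4, $3  →  {$0:0, $1:13, $2:8, $3:0, $4:0}
[1] and  $3, $4, $0  →  {$0:0, $1:13, $2:8, $3:0, $4:0}
[2] sub  $2, $4, $3  →  {$0:0, $1:13, $2:0, $3:0, $4:0}
[3] bne  $0, $4, L1  →  {$0:0, $1:13, $2:0, $3:0, $4:0}  ⟨branch fallthrough⟩
[4] slt  $4, $4, $3  →  {$0:0, $1:13, $2:0, $3:0, $4:0}
[5] add  $1, $4, $1  →  {$0:0, $1:13, $2:0, $3:0, $4:0}
[6] bne  $4, $2, L8  →  {$0:0, $1:13, $2:0, $3:0, $4:0}  ⟨branch fallthrough⟩
[7] nor  $4, $0, $2  →  {$0:0, $1:13, $2:0, $3:0, $4:65535}
[8] ori   $4, $2, 7  →  {$0:0, $1:13, $2:0, $3:0, $4:7}
[9] or   $2, $0, $1  →  {$0:0, $1:13, $2:13, $3:0, $4:7}

7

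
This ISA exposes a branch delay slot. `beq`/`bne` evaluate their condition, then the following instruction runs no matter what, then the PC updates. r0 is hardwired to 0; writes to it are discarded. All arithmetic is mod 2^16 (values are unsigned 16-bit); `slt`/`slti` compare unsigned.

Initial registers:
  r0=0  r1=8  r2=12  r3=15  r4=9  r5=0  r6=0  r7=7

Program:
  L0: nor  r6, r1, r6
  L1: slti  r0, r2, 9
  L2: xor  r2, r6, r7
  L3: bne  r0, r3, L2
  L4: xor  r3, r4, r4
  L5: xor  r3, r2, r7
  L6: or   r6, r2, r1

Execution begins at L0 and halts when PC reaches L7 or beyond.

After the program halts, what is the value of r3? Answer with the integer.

65527

#0 nor  r6, r1, r6 ; 0/8/12/15/9/0/65527/7
#1 slti  r0, r2, 9 ; 0/8/12/15/9/0/65527/7
#2 xor  r2, r6, r7 ; 0/8/65520/15/9/0/65527/7
#3 bne  r0, r3, L2 ; 0/8/65520/15/9/0/65527/7 ; →target
#4 xor  r3, r4, r4 ; 0/8/65520/0/9/0/65527/7
#2 xor  r2, r6, r7 ; 0/8/65520/0/9/0/65527/7
#3 bne  r0, r3, L2 ; 0/8/65520/0/9/0/65527/7 ; →fallthru
#4 xor  r3, r4, r4 ; 0/8/65520/0/9/0/65527/7
#5 xor  r3, r2, r7 ; 0/8/65520/65527/9/0/65527/7
#6 or   r6, r2, r1 ; 0/8/65520/65527/9/0/65528/7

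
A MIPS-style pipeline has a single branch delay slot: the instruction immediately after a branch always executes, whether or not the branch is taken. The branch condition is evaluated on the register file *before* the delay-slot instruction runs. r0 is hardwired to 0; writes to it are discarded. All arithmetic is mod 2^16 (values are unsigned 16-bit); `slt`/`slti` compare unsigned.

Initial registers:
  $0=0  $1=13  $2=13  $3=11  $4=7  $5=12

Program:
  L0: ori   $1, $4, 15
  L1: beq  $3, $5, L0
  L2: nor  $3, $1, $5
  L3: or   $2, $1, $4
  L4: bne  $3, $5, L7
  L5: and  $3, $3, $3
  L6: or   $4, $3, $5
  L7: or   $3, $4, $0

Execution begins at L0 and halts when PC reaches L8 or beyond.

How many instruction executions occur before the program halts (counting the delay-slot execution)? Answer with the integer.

7

PC=0  ori   $1, $4, 15       | $0=0 $1=15 $2=13 $3=11 $4=7 $5=12
PC=1  beq  $3, $5, L0        | $0=0 $1=15 $2=13 $3=11 $4=7 $5=12  [not taken]
PC=2  nor  $3, $1, $5        | $0=0 $1=15 $2=13 $3=65520 $4=7 $5=12
PC=3  or   $2, $1, $4        | $0=0 $1=15 $2=15 $3=65520 $4=7 $5=12
PC=4  bne  $3, $5, L7        | $0=0 $1=15 $2=15 $3=65520 $4=7 $5=12  [TAKEN]
PC=5  and  $3, $3, $3        | $0=0 $1=15 $2=15 $3=65520 $4=7 $5=12
PC=7  or   $3, $4, $0        | $0=0 $1=15 $2=15 $3=7 $4=7 $5=12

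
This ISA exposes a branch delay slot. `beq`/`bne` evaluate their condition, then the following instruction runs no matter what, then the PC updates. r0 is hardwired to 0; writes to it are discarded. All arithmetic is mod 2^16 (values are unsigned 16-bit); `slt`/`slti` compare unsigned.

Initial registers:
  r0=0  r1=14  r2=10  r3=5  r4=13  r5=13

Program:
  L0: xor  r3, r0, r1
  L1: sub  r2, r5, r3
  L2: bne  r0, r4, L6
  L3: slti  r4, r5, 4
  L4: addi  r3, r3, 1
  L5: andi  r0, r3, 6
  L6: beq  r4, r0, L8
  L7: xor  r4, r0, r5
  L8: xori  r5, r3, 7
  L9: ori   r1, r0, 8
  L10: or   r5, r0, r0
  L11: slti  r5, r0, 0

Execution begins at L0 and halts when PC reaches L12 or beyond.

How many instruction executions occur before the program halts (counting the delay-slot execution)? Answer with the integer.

10

PC=0  xor  r3, r0, r1        | r0=0 r1=14 r2=10 r3=14 r4=13 r5=13
PC=1  sub  r2, r5, r3        | r0=0 r1=14 r2=65535 r3=14 r4=13 r5=13
PC=2  bne  r0, r4, L6        | r0=0 r1=14 r2=65535 r3=14 r4=13 r5=13  [TAKEN]
PC=3  slti  r4, r5, 4        | r0=0 r1=14 r2=65535 r3=14 r4=0 r5=13
PC=6  beq  r4, r0, L8        | r0=0 r1=14 r2=65535 r3=14 r4=0 r5=13  [TAKEN]
PC=7  xor  r4, r0, r5        | r0=0 r1=14 r2=65535 r3=14 r4=13 r5=13
PC=8  xori  r5, r3, 7        | r0=0 r1=14 r2=65535 r3=14 r4=13 r5=9
PC=9  ori   r1, r0, 8        | r0=0 r1=8 r2=65535 r3=14 r4=13 r5=9
PC=10 or   r5, r0, r0        | r0=0 r1=8 r2=65535 r3=14 r4=13 r5=0
PC=11 slti  r5, r0, 0        | r0=0 r1=8 r2=65535 r3=14 r4=13 r5=0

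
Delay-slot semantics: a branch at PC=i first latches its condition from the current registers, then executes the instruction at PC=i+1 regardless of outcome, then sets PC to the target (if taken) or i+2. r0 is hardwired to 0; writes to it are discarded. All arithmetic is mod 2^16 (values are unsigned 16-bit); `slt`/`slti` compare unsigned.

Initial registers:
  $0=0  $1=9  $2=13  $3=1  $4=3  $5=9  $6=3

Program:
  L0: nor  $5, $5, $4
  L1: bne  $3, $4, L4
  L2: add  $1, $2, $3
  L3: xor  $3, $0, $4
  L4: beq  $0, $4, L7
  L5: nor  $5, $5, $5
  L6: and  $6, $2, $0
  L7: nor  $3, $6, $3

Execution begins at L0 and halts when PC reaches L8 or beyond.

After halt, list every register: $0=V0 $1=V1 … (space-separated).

$0=0 $1=14 $2=13 $3=65534 $4=3 $5=11 $6=0

[0] nor  $5, $5, $4  →  {$0:0, $1:9, $2:13, $3:1, $4:3, $5:65524, $6:3}
[1] bne  $3, $4, L4  →  {$0:0, $1:9, $2:13, $3:1, $4:3, $5:65524, $6:3}  ⟨branch taken⟩
[2] add  $1, $2, $3  →  {$0:0, $1:14, $2:13, $3:1, $4:3, $5:65524, $6:3}
[4] beq  $0, $4, L7  →  {$0:0, $1:14, $2:13, $3:1, $4:3, $5:65524, $6:3}  ⟨branch fallthrough⟩
[5] nor  $5, $5, $5  →  {$0:0, $1:14, $2:13, $3:1, $4:3, $5:11, $6:3}
[6] and  $6, $2, $0  →  {$0:0, $1:14, $2:13, $3:1, $4:3, $5:11, $6:0}
[7] nor  $3, $6, $3  →  {$0:0, $1:14, $2:13, $3:65534, $4:3, $5:11, $6:0}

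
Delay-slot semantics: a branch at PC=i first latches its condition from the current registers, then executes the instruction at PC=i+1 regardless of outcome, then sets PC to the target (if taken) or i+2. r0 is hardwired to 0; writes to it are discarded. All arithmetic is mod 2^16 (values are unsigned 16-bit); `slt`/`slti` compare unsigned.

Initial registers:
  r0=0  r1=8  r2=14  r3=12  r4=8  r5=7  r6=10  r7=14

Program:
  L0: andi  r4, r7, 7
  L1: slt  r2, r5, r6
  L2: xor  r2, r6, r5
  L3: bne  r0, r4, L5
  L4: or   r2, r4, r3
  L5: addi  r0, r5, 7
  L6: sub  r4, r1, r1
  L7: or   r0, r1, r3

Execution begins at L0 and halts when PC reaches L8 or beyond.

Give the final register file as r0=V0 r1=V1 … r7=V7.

r0=0 r1=8 r2=14 r3=12 r4=0 r5=7 r6=10 r7=14

[0] andi  r4, r7, 7  →  {r0:0, r1:8, r2:14, r3:12, r4:6, r5:7, r6:10, r7:14}
[1] slt  r2, r5, r6  →  {r0:0, r1:8, r2:1, r3:12, r4:6, r5:7, r6:10, r7:14}
[2] xor  r2, r6, r5  →  {r0:0, r1:8, r2:13, r3:12, r4:6, r5:7, r6:10, r7:14}
[3] bne  r0, r4, L5  →  {r0:0, r1:8, r2:13, r3:12, r4:6, r5:7, r6:10, r7:14}  ⟨branch taken⟩
[4] or   r2, r4, r3  →  {r0:0, r1:8, r2:14, r3:12, r4:6, r5:7, r6:10, r7:14}
[5] addi  r0, r5, 7  →  {r0:0, r1:8, r2:14, r3:12, r4:6, r5:7, r6:10, r7:14}
[6] sub  r4, r1, r1  →  {r0:0, r1:8, r2:14, r3:12, r4:0, r5:7, r6:10, r7:14}
[7] or   r0, r1, r3  →  {r0:0, r1:8, r2:14, r3:12, r4:0, r5:7, r6:10, r7:14}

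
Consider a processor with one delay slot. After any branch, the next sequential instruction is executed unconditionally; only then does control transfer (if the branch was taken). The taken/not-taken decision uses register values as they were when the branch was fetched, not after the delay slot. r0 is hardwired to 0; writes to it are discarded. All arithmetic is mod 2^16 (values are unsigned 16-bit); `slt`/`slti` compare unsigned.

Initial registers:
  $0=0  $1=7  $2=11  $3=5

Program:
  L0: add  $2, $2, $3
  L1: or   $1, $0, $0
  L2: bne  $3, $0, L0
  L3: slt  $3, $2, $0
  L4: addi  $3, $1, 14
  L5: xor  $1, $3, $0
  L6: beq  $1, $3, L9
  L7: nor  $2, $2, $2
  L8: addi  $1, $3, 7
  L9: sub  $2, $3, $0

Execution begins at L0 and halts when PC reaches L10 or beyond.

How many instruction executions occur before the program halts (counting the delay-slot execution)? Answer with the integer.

#0 add  $2, $2, $3 ; 0/7/16/5
#1 or   $1, $0, $0 ; 0/0/16/5
#2 bne  $3, $0, L0 ; 0/0/16/5 ; →target
#3 slt  $3, $2, $0 ; 0/0/16/0
#0 add  $2, $2, $3 ; 0/0/16/0
#1 or   $1, $0, $0 ; 0/0/16/0
#2 bne  $3, $0, L0 ; 0/0/16/0 ; →fallthru
#3 slt  $3, $2, $0 ; 0/0/16/0
#4 addi  $3, $1, 14 ; 0/0/16/14
#5 xor  $1, $3, $0 ; 0/14/16/14
#6 beq  $1, $3, L9 ; 0/14/16/14 ; →target
#7 nor  $2, $2, $2 ; 0/14/65519/14
#9 sub  $2, $3, $0 ; 0/14/14/14

13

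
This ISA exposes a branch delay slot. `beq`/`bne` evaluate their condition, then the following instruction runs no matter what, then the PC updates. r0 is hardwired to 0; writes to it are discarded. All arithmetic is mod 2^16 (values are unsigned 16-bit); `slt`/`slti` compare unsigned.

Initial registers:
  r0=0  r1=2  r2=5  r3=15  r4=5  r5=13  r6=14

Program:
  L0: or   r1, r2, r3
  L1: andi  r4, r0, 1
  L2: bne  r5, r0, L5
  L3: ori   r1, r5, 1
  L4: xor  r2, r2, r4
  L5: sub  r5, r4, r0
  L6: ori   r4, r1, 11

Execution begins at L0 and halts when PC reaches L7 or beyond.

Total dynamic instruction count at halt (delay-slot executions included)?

  step pc=0: or   r1, r2, r3  regs=(0,15,5,15,5,13,14)
  step pc=1: andi  r4, r0, 1  regs=(0,15,5,15,0,13,14)
  step pc=2: bne  r5, r0, L5  cond=T  regs=(0,15,5,15,0,13,14)
  step pc=3: ori   r1, r5, 1  regs=(0,13,5,15,0,13,14)
  step pc=5: sub  r5, r4, r0  regs=(0,13,5,15,0,0,14)
  step pc=6: ori   r4, r1, 11  regs=(0,13,5,15,15,0,14)

6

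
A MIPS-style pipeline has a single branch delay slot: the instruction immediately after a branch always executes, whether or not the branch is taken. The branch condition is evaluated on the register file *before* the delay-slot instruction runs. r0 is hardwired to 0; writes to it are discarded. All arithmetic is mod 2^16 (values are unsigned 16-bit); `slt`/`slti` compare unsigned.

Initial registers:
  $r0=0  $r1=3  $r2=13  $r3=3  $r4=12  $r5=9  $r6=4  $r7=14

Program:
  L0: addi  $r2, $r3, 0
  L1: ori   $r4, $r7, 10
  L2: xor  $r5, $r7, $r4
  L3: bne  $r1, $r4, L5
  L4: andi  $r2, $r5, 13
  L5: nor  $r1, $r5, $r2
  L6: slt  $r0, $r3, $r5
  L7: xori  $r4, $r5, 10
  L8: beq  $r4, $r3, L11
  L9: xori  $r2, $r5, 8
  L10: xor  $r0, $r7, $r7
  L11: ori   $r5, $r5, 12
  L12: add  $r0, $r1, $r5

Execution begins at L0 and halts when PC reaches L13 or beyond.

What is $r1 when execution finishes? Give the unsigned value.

  step pc=0: addi  $r2, $r3, 0  regs=(0,3,3,3,12,9,4,14)
  step pc=1: ori   $r4, $r7, 10  regs=(0,3,3,3,14,9,4,14)
  step pc=2: xor  $r5, $r7, $r4  regs=(0,3,3,3,14,0,4,14)
  step pc=3: bne  $r1, $r4, L5  cond=T  regs=(0,3,3,3,14,0,4,14)
  step pc=4: andi  $r2, $r5, 13  regs=(0,3,0,3,14,0,4,14)
  step pc=5: nor  $r1, $r5, $r2  regs=(0,65535,0,3,14,0,4,14)
  step pc=6: slt  $r0, $r3, $r5  regs=(0,65535,0,3,14,0,4,14)
  step pc=7: xori  $r4, $r5, 10  regs=(0,65535,0,3,10,0,4,14)
  step pc=8: beq  $r4, $r3, L11  cond=F  regs=(0,65535,0,3,10,0,4,14)
  step pc=9: xori  $r2, $r5, 8  regs=(0,65535,8,3,10,0,4,14)
  step pc=10: xor  $r0, $r7, $r7  regs=(0,65535,8,3,10,0,4,14)
  step pc=11: ori   $r5, $r5, 12  regs=(0,65535,8,3,10,12,4,14)
  step pc=12: add  $r0, $r1, $r5  regs=(0,65535,8,3,10,12,4,14)

65535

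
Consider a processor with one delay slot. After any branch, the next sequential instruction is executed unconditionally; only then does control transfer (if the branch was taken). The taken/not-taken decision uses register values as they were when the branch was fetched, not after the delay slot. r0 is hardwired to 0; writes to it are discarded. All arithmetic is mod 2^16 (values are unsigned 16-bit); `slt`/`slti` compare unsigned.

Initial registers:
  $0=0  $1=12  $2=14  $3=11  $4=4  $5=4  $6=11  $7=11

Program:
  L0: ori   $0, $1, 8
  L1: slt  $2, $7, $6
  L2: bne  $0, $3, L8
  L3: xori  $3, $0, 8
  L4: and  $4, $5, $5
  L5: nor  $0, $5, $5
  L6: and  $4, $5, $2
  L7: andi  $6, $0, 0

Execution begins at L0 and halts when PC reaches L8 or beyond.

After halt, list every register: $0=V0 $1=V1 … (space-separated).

  step pc=0: ori   $0, $1, 8  regs=(0,12,14,11,4,4,11,11)
  step pc=1: slt  $2, $7, $6  regs=(0,12,0,11,4,4,11,11)
  step pc=2: bne  $0, $3, L8  cond=T  regs=(0,12,0,11,4,4,11,11)
  step pc=3: xori  $3, $0, 8  regs=(0,12,0,8,4,4,11,11)

$0=0 $1=12 $2=0 $3=8 $4=4 $5=4 $6=11 $7=11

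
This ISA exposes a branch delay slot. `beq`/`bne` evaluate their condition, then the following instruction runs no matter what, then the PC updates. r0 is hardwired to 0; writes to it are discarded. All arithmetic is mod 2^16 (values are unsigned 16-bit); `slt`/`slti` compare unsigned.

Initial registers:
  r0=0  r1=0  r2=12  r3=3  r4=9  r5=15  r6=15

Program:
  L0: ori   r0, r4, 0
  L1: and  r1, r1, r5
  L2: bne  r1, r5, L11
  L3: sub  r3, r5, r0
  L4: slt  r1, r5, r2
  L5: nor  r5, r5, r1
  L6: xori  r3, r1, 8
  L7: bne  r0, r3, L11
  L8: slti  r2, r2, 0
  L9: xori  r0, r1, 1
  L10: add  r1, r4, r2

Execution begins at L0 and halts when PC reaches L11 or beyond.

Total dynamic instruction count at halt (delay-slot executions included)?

4

PC=0  ori   r0, r4, 0        | r0=0 r1=0 r2=12 r3=3 r4=9 r5=15 r6=15
PC=1  and  r1, r1, r5        | r0=0 r1=0 r2=12 r3=3 r4=9 r5=15 r6=15
PC=2  bne  r1, r5, L11       | r0=0 r1=0 r2=12 r3=3 r4=9 r5=15 r6=15  [TAKEN]
PC=3  sub  r3, r5, r0        | r0=0 r1=0 r2=12 r3=15 r4=9 r5=15 r6=15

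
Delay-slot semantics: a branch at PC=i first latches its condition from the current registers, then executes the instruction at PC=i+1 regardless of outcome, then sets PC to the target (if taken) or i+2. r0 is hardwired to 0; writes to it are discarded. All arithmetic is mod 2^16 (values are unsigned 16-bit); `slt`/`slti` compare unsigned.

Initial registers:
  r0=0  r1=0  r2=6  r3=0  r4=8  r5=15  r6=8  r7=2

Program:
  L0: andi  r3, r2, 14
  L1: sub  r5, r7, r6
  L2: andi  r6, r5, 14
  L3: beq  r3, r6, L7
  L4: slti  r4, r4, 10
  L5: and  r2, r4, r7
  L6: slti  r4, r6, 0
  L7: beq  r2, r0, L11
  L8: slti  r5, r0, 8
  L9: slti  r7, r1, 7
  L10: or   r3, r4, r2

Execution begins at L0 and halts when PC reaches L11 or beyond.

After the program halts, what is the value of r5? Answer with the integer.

1

#0 andi  r3, r2, 14 ; 0/0/6/6/8/15/8/2
#1 sub  r5, r7, r6 ; 0/0/6/6/8/65530/8/2
#2 andi  r6, r5, 14 ; 0/0/6/6/8/65530/10/2
#3 beq  r3, r6, L7 ; 0/0/6/6/8/65530/10/2 ; →fallthru
#4 slti  r4, r4, 10 ; 0/0/6/6/1/65530/10/2
#5 and  r2, r4, r7 ; 0/0/0/6/1/65530/10/2
#6 slti  r4, r6, 0 ; 0/0/0/6/0/65530/10/2
#7 beq  r2, r0, L11 ; 0/0/0/6/0/65530/10/2 ; →target
#8 slti  r5, r0, 8 ; 0/0/0/6/0/1/10/2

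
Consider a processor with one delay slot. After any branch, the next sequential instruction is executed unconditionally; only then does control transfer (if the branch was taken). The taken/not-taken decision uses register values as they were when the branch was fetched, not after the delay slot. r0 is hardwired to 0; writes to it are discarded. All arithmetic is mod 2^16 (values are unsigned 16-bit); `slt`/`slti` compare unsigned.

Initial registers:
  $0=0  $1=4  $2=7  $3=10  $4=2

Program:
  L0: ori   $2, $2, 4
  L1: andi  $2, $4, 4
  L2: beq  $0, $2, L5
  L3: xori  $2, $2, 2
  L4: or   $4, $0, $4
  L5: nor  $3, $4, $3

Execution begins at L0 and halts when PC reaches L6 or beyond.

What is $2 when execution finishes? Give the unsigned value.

[0] ori   $2, $2, 4  →  {$0:0, $1:4, $2:7, $3:10, $4:2}
[1] andi  $2, $4, 4  →  {$0:0, $1:4, $2:0, $3:10, $4:2}
[2] beq  $0, $2, L5  →  {$0:0, $1:4, $2:0, $3:10, $4:2}  ⟨branch taken⟩
[3] xori  $2, $2, 2  →  {$0:0, $1:4, $2:2, $3:10, $4:2}
[5] nor  $3, $4, $3  →  {$0:0, $1:4, $2:2, $3:65525, $4:2}

2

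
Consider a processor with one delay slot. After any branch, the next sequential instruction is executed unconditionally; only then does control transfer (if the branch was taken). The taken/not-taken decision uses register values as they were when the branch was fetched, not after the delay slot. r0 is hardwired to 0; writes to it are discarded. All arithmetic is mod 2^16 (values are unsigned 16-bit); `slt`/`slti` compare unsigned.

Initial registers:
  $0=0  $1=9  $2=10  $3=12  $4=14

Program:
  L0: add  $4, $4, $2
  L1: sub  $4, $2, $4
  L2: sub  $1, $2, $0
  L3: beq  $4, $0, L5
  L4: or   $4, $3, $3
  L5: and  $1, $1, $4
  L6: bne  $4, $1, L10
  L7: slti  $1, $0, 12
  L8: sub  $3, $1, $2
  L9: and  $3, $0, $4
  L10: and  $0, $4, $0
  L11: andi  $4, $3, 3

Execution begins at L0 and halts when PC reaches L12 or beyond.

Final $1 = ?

1

PC=0  add  $4, $4, $2        | $0=0 $1=9 $2=10 $3=12 $4=24
PC=1  sub  $4, $2, $4        | $0=0 $1=9 $2=10 $3=12 $4=65522
PC=2  sub  $1, $2, $0        | $0=0 $1=10 $2=10 $3=12 $4=65522
PC=3  beq  $4, $0, L5        | $0=0 $1=10 $2=10 $3=12 $4=65522  [not taken]
PC=4  or   $4, $3, $3        | $0=0 $1=10 $2=10 $3=12 $4=12
PC=5  and  $1, $1, $4        | $0=0 $1=8 $2=10 $3=12 $4=12
PC=6  bne  $4, $1, L10       | $0=0 $1=8 $2=10 $3=12 $4=12  [TAKEN]
PC=7  slti  $1, $0, 12       | $0=0 $1=1 $2=10 $3=12 $4=12
PC=10 and  $0, $4, $0        | $0=0 $1=1 $2=10 $3=12 $4=12
PC=11 andi  $4, $3, 3        | $0=0 $1=1 $2=10 $3=12 $4=0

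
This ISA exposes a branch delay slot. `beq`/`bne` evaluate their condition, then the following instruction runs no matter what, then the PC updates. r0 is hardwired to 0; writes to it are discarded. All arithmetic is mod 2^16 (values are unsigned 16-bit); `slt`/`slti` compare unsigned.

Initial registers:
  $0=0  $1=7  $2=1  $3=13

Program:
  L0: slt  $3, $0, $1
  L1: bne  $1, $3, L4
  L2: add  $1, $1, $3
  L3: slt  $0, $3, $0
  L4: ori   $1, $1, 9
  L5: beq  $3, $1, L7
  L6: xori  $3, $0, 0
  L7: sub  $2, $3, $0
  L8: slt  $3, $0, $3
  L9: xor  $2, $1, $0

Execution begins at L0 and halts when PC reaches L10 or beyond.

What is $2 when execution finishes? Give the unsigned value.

  step pc=0: slt  $3, $0, $1  regs=(0,7,1,1)
  step pc=1: bne  $1, $3, L4  cond=T  regs=(0,7,1,1)
  step pc=2: add  $1, $1, $3  regs=(0,8,1,1)
  step pc=4: ori   $1, $1, 9  regs=(0,9,1,1)
  step pc=5: beq  $3, $1, L7  cond=F  regs=(0,9,1,1)
  step pc=6: xori  $3, $0, 0  regs=(0,9,1,0)
  step pc=7: sub  $2, $3, $0  regs=(0,9,0,0)
  step pc=8: slt  $3, $0, $3  regs=(0,9,0,0)
  step pc=9: xor  $2, $1, $0  regs=(0,9,9,0)

9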